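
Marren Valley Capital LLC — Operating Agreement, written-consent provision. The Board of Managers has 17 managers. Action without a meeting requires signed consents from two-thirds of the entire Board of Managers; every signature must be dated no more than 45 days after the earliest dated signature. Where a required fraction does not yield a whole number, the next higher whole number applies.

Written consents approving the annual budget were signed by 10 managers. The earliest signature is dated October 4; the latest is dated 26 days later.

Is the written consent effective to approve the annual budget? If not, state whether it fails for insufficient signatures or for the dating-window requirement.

Not effective — insufficient signatures.

Signatures required: two-thirds of 17 — 2/3 of 17 = 11.33, rounded up to 12, so 12 needed; 10 signed. Insufficient.
Dating window: the latest signature is 26 days after the earliest; the limit is 45 days. Within the window.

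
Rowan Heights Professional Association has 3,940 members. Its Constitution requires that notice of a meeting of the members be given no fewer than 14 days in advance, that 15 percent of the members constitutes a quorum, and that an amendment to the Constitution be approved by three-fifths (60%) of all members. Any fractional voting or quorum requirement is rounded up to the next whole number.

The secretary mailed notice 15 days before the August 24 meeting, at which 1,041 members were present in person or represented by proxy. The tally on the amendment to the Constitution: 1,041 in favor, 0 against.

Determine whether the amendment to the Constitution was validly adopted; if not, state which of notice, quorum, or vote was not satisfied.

Invalid — vote requirement not satisfied.

Notice: 15 days given; 14 required. Satisfied.
Quorum: 15% of 3,940 = 591; 1,041 present. Satisfied.
Vote: requires three-fifths of all members (3,940); 3/5 of 3940 = 2364, so 2,364 needed; 1,041 in favor. Not satisfied.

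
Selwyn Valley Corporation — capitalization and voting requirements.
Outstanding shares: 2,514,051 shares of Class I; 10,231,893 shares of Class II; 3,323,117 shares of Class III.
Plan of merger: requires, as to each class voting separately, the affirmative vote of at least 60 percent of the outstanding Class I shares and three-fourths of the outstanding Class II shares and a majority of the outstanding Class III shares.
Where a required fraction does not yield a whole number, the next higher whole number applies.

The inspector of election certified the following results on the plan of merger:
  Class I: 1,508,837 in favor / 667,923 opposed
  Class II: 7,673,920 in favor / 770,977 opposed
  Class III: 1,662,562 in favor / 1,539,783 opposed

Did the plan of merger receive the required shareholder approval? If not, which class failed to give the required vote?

Approved — every class gave the required vote.

Class I: 3/5 of 2514051 = 1508430.60, rounded up to 1508431; 1,508,431 required, 1,508,837 in favor — approved.
Class II: 3/4 of 10231893 = 7673919.75, rounded up to 7673920; 7,673,920 required, 7,673,920 in favor — approved.
Class III: a majority of 3323117 is 1661559; 1,661,559 required, 1,662,562 in favor — approved.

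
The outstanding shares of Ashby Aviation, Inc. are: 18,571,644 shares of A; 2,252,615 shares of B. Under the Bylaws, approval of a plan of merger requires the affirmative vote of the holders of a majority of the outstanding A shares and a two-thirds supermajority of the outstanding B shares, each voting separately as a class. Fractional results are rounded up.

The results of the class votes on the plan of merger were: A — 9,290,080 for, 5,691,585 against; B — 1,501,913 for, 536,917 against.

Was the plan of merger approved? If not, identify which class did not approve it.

A: a majority of 18571644 is 9285823; 9,285,823 required, 9,290,080 in favor — approved.
B: 2/3 of 2252615 = 1501743.33, rounded up to 1501744; 1,501,744 required, 1,501,913 in favor — approved.

Approved — every class gave the required vote.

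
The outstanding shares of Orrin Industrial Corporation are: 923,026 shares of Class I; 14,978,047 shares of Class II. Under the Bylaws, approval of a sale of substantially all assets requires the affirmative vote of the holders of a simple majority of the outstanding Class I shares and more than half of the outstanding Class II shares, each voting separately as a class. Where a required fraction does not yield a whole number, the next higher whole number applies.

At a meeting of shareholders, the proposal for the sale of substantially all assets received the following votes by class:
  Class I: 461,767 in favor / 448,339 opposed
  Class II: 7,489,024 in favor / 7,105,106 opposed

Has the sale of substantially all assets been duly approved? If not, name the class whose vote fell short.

Class I: a majority of 923026 is 461514; 461,514 required, 461,767 in favor — approved.
Class II: a majority of 14978047 is 7489024; 7,489,024 required, 7,489,024 in favor — approved.

Approved — every class gave the required vote.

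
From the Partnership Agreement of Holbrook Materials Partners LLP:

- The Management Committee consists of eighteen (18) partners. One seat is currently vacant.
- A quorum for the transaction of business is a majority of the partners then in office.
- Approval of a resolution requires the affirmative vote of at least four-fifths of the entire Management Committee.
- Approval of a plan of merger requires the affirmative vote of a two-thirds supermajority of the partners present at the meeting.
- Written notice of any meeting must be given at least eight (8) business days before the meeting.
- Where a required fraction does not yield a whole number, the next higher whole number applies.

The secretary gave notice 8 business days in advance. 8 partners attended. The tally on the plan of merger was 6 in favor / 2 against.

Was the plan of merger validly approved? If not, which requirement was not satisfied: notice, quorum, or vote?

Notice: 8 business days given; 8 required (8 ≥ 8). Satisfied.
Quorum: 8 present; quorum is 9. Not satisfied.
Vote: the plan of merger requires two-thirds of the partners present (8). 2/3 of 8 = 5.33, rounded up to 6, so 6 affirmative votes are needed; 6 voted in favor. Satisfied. (Moot — without a quorum no business can be validly transacted.)

Invalid — quorum requirement not satisfied.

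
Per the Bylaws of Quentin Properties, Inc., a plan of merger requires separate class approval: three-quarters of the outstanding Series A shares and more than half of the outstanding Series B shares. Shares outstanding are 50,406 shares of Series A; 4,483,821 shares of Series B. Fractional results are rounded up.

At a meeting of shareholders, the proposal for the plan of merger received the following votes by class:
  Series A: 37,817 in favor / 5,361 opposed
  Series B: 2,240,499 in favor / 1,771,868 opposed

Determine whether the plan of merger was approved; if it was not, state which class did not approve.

Not approved — the Series B shares did not give the required vote.

Series A: 3/4 of 50406 = 37804.50, rounded up to 37805; 37,805 required, 37,817 in favor — approved.
Series B: a majority of 4483821 is 2241911; 2,241,911 required, 2,240,499 in favor — not approved.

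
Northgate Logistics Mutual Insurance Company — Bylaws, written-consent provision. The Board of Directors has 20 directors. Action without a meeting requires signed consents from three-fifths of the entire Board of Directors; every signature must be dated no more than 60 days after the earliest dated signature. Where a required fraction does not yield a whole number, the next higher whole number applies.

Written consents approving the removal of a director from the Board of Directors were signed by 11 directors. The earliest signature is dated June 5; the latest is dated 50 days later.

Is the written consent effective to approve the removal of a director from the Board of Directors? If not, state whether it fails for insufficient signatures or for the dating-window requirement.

Signatures required: three-fifths of 20 — 3/5 of 20 = 12, so 12 needed; 11 signed. Insufficient.
Dating window: the latest signature is 50 days after the earliest; the limit is 60 days. Within the window.

Not effective — insufficient signatures.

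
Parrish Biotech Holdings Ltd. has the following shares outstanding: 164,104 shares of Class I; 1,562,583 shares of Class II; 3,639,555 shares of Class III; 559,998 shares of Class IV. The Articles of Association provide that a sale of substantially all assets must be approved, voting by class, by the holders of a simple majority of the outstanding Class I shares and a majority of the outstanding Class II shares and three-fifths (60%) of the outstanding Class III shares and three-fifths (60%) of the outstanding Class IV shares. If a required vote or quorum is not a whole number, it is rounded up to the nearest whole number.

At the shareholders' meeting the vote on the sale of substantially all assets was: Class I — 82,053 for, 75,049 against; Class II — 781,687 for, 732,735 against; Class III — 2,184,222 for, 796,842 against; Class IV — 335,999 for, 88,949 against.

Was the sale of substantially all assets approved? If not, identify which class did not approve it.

Class I: a majority of 164104 is 82053; 82,053 required, 82,053 in favor — approved.
Class II: a majority of 1562583 is 781292; 781,292 required, 781,687 in favor — approved.
Class III: 3/5 of 3639555 = 2183733; 2,183,733 required, 2,184,222 in favor — approved.
Class IV: 3/5 of 559998 = 335998.80, rounded up to 335999; 335,999 required, 335,999 in favor — approved.

Approved — every class gave the required vote.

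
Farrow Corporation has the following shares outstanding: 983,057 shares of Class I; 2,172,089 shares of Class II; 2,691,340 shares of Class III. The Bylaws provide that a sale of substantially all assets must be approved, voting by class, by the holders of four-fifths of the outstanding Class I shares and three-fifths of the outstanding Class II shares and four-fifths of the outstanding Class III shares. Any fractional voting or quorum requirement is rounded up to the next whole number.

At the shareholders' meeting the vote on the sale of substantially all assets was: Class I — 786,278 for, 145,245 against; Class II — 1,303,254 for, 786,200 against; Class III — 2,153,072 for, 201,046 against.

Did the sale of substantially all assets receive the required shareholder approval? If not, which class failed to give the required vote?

Class I: 4/5 of 983057 = 786445.60, rounded up to 786446; 786,446 required, 786,278 in favor — not approved.
Class II: 3/5 of 2172089 = 1303253.40, rounded up to 1303254; 1,303,254 required, 1,303,254 in favor — approved.
Class III: 4/5 of 2691340 = 2153072; 2,153,072 required, 2,153,072 in favor — approved.

Not approved — the Class I shares did not give the required vote.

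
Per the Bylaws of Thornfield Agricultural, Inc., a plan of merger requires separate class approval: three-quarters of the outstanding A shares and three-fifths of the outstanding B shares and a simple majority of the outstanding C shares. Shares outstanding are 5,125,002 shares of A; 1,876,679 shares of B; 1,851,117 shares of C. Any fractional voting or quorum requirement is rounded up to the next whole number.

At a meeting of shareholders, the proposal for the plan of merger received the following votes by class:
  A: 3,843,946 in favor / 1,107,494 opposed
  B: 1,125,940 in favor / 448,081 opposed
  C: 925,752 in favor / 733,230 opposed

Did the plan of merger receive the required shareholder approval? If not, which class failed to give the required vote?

Not approved — the B shares did not give the required vote.

A: 3/4 of 5125002 = 3843751.50, rounded up to 3843752; 3,843,752 required, 3,843,946 in favor — approved.
B: 3/5 of 1876679 = 1126007.40, rounded up to 1126008; 1,126,008 required, 1,125,940 in favor — not approved.
C: a majority of 1851117 is 925559; 925,559 required, 925,752 in favor — approved.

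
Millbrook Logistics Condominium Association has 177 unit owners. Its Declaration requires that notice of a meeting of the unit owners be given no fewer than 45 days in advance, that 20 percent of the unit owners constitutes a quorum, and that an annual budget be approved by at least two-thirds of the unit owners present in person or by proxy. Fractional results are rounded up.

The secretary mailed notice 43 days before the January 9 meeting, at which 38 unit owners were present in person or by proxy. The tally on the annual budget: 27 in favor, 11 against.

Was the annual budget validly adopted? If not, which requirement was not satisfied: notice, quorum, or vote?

Notice: 43 days given; 45 required. Not satisfied.
Quorum: 20% of 177 = 35.40, rounded up to 36; 38 present. Satisfied.
Vote: requires two-thirds of those present (38); 2/3 of 38 = 25.33, rounded up to 26, so 26 needed; 27 in favor. Satisfied.

Invalid — notice requirement not satisfied.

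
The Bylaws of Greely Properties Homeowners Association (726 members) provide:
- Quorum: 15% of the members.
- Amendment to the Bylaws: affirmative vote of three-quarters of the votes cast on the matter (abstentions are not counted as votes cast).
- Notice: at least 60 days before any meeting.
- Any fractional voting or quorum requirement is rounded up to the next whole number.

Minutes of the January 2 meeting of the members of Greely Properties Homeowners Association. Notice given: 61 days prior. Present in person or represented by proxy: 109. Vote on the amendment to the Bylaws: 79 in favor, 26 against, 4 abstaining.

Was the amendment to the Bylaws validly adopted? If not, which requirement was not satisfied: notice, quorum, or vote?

Valid — all requirements satisfied.

Notice: 61 days given; 60 required. Satisfied.
Quorum: 15% of 726 = 108.90, rounded up to 109; 109 present. Satisfied.
Vote: requires three-fourths of the votes cast (109 − 4 abstaining = 105); 3/4 of 105 = 78.75, rounded up to 79, so 79 needed; 79 in favor. Satisfied.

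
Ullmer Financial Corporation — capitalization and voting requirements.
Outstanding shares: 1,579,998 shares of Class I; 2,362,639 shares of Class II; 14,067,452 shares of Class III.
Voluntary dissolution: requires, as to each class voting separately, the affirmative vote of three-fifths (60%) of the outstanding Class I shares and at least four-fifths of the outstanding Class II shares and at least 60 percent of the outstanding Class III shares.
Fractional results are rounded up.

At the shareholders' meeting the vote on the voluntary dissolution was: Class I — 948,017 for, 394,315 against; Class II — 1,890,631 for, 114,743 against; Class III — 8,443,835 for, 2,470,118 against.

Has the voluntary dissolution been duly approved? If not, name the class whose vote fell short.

Approved — every class gave the required vote.

Class I: 3/5 of 1579998 = 947998.80, rounded up to 947999; 947,999 required, 948,017 in favor — approved.
Class II: 4/5 of 2362639 = 1890111.20, rounded up to 1890112; 1,890,112 required, 1,890,631 in favor — approved.
Class III: 3/5 of 14067452 = 8440471.20, rounded up to 8440472; 8,440,472 required, 8,443,835 in favor — approved.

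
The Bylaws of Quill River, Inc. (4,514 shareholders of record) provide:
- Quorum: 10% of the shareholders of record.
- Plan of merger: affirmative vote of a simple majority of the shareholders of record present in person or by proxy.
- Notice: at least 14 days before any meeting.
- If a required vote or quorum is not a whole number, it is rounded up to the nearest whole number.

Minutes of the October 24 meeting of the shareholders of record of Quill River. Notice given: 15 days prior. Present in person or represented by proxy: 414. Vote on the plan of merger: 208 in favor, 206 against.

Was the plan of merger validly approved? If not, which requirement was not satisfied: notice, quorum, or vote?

Notice: 15 days given; 14 required. Satisfied.
Quorum: 10% of 4,514 = 451.40, rounded up to 452; 414 present. Not satisfied.
Vote: requires a majority of those present (414); a majority of 414 is 208, so 208 needed; 208 in favor. Satisfied.

Invalid — quorum requirement not satisfied.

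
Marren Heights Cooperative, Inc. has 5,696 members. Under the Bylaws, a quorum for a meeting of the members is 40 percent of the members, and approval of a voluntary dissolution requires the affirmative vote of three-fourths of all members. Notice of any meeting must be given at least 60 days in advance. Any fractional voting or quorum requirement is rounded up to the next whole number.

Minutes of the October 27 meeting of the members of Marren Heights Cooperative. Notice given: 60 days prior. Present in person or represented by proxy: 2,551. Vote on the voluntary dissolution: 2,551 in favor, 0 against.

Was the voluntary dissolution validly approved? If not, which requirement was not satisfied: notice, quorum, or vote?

Notice: 60 days given; 60 required. Satisfied.
Quorum: 40% of 5,696 = 2,278.40, rounded up to 2,279; 2,551 present. Satisfied.
Vote: requires three-fourths of all members (5,696); 3/4 of 5696 = 4272, so 4,272 needed; 2,551 in favor. Not satisfied.

Invalid — vote requirement not satisfied.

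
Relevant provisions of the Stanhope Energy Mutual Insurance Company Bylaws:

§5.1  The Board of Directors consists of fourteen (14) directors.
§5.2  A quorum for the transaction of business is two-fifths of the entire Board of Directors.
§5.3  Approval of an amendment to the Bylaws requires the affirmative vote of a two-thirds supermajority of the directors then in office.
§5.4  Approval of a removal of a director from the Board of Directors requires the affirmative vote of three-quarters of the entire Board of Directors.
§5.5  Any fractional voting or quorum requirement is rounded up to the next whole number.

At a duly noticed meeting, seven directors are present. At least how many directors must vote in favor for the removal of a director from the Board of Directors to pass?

The removal of a director from the Board of Directors requires three-fourths of the entire Board of Directors (14).
3/4 of 14 = 10.50, rounded up to 11.
(Only 7 can vote, so the removal of a director from the Board of Directors cannot pass at this meeting, but the required vote is still 11.)

11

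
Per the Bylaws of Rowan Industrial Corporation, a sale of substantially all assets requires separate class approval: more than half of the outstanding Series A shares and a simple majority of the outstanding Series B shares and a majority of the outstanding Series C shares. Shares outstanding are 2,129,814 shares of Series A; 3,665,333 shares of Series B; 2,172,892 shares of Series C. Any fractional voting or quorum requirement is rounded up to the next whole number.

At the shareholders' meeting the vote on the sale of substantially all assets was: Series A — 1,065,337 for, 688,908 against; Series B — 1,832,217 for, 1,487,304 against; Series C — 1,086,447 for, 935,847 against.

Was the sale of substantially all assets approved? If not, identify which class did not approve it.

Series A: a majority of 2129814 is 1064908; 1,064,908 required, 1,065,337 in favor — approved.
Series B: a majority of 3665333 is 1832667; 1,832,667 required, 1,832,217 in favor — not approved.
Series C: a majority of 2172892 is 1086447; 1,086,447 required, 1,086,447 in favor — approved.

Not approved — the Series B shares did not give the required vote.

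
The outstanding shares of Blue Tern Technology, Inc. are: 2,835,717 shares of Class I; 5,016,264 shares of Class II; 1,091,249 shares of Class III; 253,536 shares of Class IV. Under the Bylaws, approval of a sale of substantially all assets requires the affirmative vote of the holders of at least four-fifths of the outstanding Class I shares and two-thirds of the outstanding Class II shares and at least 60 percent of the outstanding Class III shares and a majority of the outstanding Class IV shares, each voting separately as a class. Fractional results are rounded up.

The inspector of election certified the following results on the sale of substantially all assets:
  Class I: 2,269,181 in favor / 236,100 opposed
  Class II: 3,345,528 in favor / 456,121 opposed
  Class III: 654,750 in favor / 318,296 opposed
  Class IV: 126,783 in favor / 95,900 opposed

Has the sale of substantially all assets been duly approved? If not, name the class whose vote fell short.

Class I: 4/5 of 2835717 = 2268573.60, rounded up to 2268574; 2,268,574 required, 2,269,181 in favor — approved.
Class II: 2/3 of 5016264 = 3344176; 3,344,176 required, 3,345,528 in favor — approved.
Class III: 3/5 of 1091249 = 654749.40, rounded up to 654750; 654,750 required, 654,750 in favor — approved.
Class IV: a majority of 253536 is 126769; 126,769 required, 126,783 in favor — approved.

Approved — every class gave the required vote.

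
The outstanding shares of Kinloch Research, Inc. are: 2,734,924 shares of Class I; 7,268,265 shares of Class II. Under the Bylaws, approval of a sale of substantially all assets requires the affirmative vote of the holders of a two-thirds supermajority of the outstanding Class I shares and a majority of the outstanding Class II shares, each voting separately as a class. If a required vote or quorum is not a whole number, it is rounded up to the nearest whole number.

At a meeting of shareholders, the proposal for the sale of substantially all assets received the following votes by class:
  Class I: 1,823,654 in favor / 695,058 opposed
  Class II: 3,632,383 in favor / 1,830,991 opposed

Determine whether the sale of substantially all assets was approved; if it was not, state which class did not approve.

Not approved — the Class II shares did not give the required vote.

Class I: 2/3 of 2734924 = 1823282.67, rounded up to 1823283; 1,823,283 required, 1,823,654 in favor — approved.
Class II: a majority of 7268265 is 3634133; 3,634,133 required, 3,632,383 in favor — not approved.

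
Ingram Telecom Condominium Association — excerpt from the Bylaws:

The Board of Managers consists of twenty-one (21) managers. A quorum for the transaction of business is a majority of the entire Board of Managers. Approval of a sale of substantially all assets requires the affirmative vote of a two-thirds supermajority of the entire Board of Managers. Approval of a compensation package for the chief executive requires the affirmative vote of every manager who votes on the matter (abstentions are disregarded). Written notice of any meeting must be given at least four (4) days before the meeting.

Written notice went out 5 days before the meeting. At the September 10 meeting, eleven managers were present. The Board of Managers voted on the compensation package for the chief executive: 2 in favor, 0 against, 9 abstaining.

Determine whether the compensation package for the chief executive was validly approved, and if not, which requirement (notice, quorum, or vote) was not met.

Valid — all requirements satisfied.

Notice: 5 days given; 4 required (5 ≥ 4). Satisfied.
Quorum: 11 present; quorum is 11. Satisfied.
Vote: the compensation package for the chief executive requires the unanimous vote of the votes cast (11 present − 9 abstaining = 2). Unanimous means all 2, so 2 affirmative votes are needed; 2 voted in favor. Satisfied.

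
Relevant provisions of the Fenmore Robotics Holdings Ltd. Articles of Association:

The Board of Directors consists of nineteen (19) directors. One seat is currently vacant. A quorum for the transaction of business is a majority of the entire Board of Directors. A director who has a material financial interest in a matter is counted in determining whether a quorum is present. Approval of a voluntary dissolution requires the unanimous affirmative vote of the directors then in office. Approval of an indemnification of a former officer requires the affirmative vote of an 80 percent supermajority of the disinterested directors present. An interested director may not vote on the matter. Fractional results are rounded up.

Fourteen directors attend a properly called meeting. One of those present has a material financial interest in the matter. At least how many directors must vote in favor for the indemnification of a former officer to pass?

The indemnification of a former officer requires four-fifths of the disinterested directors present (14 − 1 = 13).
4/5 of 13 = 10.40, rounded up to 11.

11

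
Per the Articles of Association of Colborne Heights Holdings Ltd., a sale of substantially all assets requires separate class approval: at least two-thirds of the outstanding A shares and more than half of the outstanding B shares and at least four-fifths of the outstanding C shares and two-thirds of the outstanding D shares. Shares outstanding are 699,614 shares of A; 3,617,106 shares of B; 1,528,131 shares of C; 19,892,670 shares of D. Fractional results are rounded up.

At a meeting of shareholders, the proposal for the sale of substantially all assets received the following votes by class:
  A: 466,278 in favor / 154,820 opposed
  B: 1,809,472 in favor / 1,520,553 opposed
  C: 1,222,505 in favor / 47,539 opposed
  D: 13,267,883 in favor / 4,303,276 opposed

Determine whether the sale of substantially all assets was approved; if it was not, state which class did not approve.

Not approved — the A shares did not give the required vote.

A: 2/3 of 699614 = 466409.33, rounded up to 466410; 466,410 required, 466,278 in favor — not approved.
B: a majority of 3617106 is 1808554; 1,808,554 required, 1,809,472 in favor — approved.
C: 4/5 of 1528131 = 1222504.80, rounded up to 1222505; 1,222,505 required, 1,222,505 in favor — approved.
D: 2/3 of 19892670 = 13261780; 13,261,780 required, 13,267,883 in favor — approved.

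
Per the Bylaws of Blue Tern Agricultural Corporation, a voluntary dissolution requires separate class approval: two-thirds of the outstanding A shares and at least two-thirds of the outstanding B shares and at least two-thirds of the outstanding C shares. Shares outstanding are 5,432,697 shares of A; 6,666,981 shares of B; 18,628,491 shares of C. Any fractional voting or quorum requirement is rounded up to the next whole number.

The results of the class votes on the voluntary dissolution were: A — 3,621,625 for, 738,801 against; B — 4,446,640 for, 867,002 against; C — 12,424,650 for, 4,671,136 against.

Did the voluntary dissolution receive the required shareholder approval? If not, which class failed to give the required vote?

Not approved — the A shares did not give the required vote.

A: 2/3 of 5432697 = 3621798; 3,621,798 required, 3,621,625 in favor — not approved.
B: 2/3 of 6666981 = 4444654; 4,444,654 required, 4,446,640 in favor — approved.
C: 2/3 of 18628491 = 12418994; 12,418,994 required, 12,424,650 in favor — approved.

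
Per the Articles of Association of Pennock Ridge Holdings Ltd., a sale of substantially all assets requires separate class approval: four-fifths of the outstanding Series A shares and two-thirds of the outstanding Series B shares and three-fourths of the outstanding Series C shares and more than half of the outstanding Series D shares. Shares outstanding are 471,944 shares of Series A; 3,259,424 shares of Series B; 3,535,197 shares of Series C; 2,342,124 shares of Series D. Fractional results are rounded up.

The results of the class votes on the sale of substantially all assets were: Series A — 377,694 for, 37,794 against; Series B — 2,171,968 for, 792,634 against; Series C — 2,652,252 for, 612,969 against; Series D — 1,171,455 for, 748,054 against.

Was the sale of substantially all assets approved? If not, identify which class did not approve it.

Not approved — the Series B shares did not give the required vote.

Series A: 4/5 of 471944 = 377555.20, rounded up to 377556; 377,556 required, 377,694 in favor — approved.
Series B: 2/3 of 3259424 = 2172949.33, rounded up to 2172950; 2,172,950 required, 2,171,968 in favor — not approved.
Series C: 3/4 of 3535197 = 2651397.75, rounded up to 2651398; 2,651,398 required, 2,652,252 in favor — approved.
Series D: a majority of 2342124 is 1171063; 1,171,063 required, 1,171,455 in favor — approved.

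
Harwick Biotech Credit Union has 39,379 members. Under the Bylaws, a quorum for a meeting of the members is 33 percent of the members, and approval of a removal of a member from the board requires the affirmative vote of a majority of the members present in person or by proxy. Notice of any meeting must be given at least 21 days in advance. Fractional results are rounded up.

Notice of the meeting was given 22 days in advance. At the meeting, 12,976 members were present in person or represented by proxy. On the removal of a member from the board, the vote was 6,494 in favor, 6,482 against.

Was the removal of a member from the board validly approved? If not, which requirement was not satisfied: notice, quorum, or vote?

Invalid — quorum requirement not satisfied.

Notice: 22 days given; 21 required. Satisfied.
Quorum: 33% of 39,379 = 12,995.07, rounded up to 12,996; 12,976 present. Not satisfied.
Vote: requires a majority of those present (12,976); a majority of 12976 is 6489, so 6,489 needed; 6,494 in favor. Satisfied.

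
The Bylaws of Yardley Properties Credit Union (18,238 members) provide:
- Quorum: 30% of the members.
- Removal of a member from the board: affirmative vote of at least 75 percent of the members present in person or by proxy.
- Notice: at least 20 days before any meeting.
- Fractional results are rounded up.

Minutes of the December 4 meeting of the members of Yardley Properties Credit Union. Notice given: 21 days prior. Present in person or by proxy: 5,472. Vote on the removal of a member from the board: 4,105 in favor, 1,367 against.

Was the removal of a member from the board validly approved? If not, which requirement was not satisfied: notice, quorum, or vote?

Valid — all requirements satisfied.

Notice: 21 days given; 20 required. Satisfied.
Quorum: 30% of 18,238 = 5,471.40, rounded up to 5,472; 5,472 present. Satisfied.
Vote: requires three-fourths of those present (5,472); 3/4 of 5472 = 4104, so 4,104 needed; 4,105 in favor. Satisfied.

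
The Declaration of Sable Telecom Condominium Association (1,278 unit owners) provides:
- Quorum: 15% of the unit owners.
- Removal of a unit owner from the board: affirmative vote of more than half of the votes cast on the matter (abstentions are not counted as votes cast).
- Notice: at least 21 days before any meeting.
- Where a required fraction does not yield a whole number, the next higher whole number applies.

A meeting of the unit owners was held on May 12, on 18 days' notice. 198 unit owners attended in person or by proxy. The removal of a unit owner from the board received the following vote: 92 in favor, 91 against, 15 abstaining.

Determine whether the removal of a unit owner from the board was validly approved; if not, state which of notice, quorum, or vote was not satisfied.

Notice: 18 days given; 21 required. Not satisfied.
Quorum: 15% of 1,278 = 191.70, rounded up to 192; 198 present. Satisfied.
Vote: requires a majority of the votes cast (198 − 15 abstaining = 183); a majority of 183 is 92, so 92 needed; 92 in favor. Satisfied.

Invalid — notice requirement not satisfied.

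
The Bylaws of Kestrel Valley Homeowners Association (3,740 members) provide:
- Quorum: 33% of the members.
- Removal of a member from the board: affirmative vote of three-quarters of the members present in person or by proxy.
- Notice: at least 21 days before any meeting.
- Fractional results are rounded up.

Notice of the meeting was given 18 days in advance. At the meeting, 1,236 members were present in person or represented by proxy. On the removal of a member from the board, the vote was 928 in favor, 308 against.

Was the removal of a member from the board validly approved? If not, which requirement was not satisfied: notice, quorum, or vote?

Notice: 18 days given; 21 required. Not satisfied.
Quorum: 33% of 3,740 = 1,234.20, rounded up to 1,235; 1,236 present. Satisfied.
Vote: requires three-fourths of those present (1,236); 3/4 of 1236 = 927, so 927 needed; 928 in favor. Satisfied.

Invalid — notice requirement not satisfied.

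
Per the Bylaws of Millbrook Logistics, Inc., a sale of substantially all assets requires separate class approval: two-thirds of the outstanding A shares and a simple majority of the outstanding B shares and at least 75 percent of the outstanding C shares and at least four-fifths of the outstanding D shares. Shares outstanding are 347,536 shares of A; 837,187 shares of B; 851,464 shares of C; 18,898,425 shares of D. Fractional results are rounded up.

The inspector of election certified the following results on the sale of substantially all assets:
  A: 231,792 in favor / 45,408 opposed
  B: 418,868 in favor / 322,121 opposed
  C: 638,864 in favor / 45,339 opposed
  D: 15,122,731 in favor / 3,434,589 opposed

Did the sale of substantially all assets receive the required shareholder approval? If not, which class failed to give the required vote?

A: 2/3 of 347536 = 231690.67, rounded up to 231691; 231,691 required, 231,792 in favor — approved.
B: a majority of 837187 is 418594; 418,594 required, 418,868 in favor — approved.
C: 3/4 of 851464 = 638598; 638,598 required, 638,864 in favor — approved.
D: 4/5 of 18898425 = 15118740; 15,118,740 required, 15,122,731 in favor — approved.

Approved — every class gave the required vote.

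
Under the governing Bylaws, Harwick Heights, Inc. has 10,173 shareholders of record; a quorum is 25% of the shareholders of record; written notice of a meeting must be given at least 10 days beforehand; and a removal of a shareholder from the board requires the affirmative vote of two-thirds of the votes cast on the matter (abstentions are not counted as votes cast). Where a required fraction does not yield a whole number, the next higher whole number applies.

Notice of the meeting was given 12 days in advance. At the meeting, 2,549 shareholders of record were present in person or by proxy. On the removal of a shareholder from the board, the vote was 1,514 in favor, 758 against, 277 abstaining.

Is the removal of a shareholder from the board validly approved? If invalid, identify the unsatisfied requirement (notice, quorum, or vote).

Invalid — vote requirement not satisfied.

Notice: 12 days given; 10 required. Satisfied.
Quorum: 25% of 10,173 = 2,543.25, rounded up to 2,544; 2,549 present. Satisfied.
Vote: requires two-thirds of the votes cast (2,549 − 277 abstaining = 2,272); 2/3 of 2272 = 1514.67, rounded up to 1515, so 1,515 needed; 1,514 in favor. Not satisfied.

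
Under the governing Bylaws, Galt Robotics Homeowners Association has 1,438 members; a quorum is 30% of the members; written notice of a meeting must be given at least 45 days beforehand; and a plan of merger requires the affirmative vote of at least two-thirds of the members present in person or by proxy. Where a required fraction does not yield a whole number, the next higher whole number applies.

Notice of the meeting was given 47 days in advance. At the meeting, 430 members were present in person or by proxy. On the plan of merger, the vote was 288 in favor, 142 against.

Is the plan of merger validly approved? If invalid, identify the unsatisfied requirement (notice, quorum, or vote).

Notice: 47 days given; 45 required. Satisfied.
Quorum: 30% of 1,438 = 431.40, rounded up to 432; 430 present. Not satisfied.
Vote: requires two-thirds of those present (430); 2/3 of 430 = 286.67, rounded up to 287, so 287 needed; 288 in favor. Satisfied.

Invalid — quorum requirement not satisfied.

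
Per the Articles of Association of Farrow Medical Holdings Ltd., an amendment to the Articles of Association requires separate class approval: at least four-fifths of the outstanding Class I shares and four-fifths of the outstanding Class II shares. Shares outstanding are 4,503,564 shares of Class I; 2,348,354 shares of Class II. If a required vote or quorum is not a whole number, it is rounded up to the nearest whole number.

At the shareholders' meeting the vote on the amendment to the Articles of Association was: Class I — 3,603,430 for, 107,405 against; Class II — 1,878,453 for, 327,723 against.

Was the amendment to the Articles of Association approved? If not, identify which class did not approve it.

Class I: 4/5 of 4503564 = 3602851.20, rounded up to 3602852; 3,602,852 required, 3,603,430 in favor — approved.
Class II: 4/5 of 2348354 = 1878683.20, rounded up to 1878684; 1,878,684 required, 1,878,453 in favor — not approved.

Not approved — the Class II shares did not give the required vote.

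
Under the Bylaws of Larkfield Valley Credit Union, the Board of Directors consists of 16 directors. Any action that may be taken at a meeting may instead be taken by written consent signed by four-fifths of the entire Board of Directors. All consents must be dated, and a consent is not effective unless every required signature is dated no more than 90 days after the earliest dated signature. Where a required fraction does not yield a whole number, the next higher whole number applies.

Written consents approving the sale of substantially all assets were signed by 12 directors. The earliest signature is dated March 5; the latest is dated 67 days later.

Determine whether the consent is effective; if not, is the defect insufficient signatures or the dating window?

Not effective — insufficient signatures.

Signatures required: four-fifths of 16 — 4/5 of 16 = 12.80, rounded up to 13, so 13 needed; 12 signed. Insufficient.
Dating window: the latest signature is 67 days after the earliest; the limit is 90 days. Within the window.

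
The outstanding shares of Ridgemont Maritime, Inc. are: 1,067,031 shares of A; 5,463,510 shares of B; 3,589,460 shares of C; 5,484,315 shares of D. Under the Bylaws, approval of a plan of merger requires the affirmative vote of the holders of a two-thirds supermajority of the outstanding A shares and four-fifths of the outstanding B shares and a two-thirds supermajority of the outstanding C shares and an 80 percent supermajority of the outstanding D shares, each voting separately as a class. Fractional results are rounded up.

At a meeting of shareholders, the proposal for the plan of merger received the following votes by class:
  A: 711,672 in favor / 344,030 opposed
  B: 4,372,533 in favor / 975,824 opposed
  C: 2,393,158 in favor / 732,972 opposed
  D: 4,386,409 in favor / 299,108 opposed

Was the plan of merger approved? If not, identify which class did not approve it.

Not approved — the D shares did not give the required vote.

A: 2/3 of 1067031 = 711354; 711,354 required, 711,672 in favor — approved.
B: 4/5 of 5463510 = 4370808; 4,370,808 required, 4,372,533 in favor — approved.
C: 2/3 of 3589460 = 2392973.33, rounded up to 2392974; 2,392,974 required, 2,393,158 in favor — approved.
D: 4/5 of 5484315 = 4387452; 4,387,452 required, 4,386,409 in favor — not approved.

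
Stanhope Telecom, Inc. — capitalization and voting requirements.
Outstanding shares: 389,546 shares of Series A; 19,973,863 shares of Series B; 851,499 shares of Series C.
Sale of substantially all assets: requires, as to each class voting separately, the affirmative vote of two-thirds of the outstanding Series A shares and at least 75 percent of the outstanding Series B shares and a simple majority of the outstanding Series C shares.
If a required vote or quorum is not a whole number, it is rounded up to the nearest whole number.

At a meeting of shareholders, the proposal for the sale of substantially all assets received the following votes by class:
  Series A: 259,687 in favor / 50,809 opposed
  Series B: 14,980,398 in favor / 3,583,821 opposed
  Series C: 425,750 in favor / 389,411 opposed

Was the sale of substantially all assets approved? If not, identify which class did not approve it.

Not approved — the Series A shares did not give the required vote.

Series A: 2/3 of 389546 = 259697.33, rounded up to 259698; 259,698 required, 259,687 in favor — not approved.
Series B: 3/4 of 19973863 = 14980397.25, rounded up to 14980398; 14,980,398 required, 14,980,398 in favor — approved.
Series C: a majority of 851499 is 425750; 425,750 required, 425,750 in favor — approved.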